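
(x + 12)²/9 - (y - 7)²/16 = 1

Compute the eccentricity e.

e = 5/3

Center (-12, 7). The positive term is the x-term, so the transverse axis is horizontal; a² = 9, b² = 16.
c² = a² + b² = 25, so c = 5.
e = c/a = 5/3.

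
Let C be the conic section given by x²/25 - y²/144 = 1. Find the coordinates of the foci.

(-13, 0) and (13, 0)

Center (0, 0). The positive term is the x-term, so the transverse axis is horizontal; a² = 25, b² = 144.
c² = a² + b² = 25 + 144 = 169, so c = 13.
Foci lie on the horizontal axis through the center: (h ± c, k).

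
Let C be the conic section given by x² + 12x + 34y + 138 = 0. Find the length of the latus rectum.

34

Only x is squared. Complete the square in x: (x + 6)² = -34(y + 3).
Vertex (-6, -3); 4p = -34 so p = -17/2. Opens down.
Latus rectum length = |4p| = 34.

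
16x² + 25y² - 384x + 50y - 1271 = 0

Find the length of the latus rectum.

96/5

Group: 16(x² - 24x) + 25(y² + 2y) = 1271
Complete the square: 16(x - 12)² + 25(y + 1)² = 1271 + 2304 + 25 = 3600
Divide by 3600: (x - 12)²/225 + (y + 1)²/144 = 1
Ellipse, center (12, -1), major axis horizontal; a² = 225, b² = 144.
Latus rectum length = 2b²/a = 2·144/15 = 96/5.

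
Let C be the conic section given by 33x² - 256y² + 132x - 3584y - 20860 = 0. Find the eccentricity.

e = 17/16

33(x² + 4x) -256(y² + 14y) = 20860
Complete the square: 33(x + 2)² -256(y + 7)² = 20860 + 132 - 12544 = 8448
Divide through by 8448 to get (x + 2)²/256 - (y + 7)²/33 = 1.
Hyperbola, center (-2, -7), transverse axis horizontal; a² = 256, b² = 33.
c² = a² + b² = 289, so c = 17.
e = c/a = 17/16.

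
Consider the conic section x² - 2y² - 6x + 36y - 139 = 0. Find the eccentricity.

(x² - 6x) -2(y² - 18y) = 139
Complete the square: (x - 3)² -2(y - 9)² = 139 + 9 - 162 = -14
Divide by -14: (y - 9)²/7 - (x - 3)²/14 = 1
Hyperbola, center (3, 9), transverse axis vertical; a² = 7, b² = 14.
c² = a² + b² = 21, so c = √21.
e = c/a = √21/√7 = √3.

e = √3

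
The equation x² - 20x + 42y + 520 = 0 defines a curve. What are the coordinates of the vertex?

(10, -10)

Only x is squared. Complete the square in x: (x - 10)² = -42(y + 10).
Vertex (10, -10); 4p = -42 so p = -21/2. Opens down.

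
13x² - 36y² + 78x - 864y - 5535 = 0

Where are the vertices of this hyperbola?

Group the x- and y-terms: 13(x² + 6x) -36(y² + 24y) = 5535
Completing the square gives 13(x + 3)² -36(y + 12)² = 5535 + 117 - 5184 = 468.
Dividing both sides by 468: (x + 3)²/36 - (y + 12)²/13 = 1
Hyperbola, center (-3, -12), transverse axis horizontal; a² = 36, b² = 13.
a = 6. Vertices at (h ± a, k).

(-9, -12) and (3, -12)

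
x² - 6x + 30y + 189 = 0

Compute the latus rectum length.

30

Only x is squared. Complete the square in x: (x - 3)² = -30(y + 6).
Vertex (3, -6); 4p = -30 so p = -15/2. Opens down.
Latus rectum length = |4p| = 30.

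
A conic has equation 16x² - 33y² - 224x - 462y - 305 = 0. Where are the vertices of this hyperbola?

(7, -11) and (7, -3)

Group: 16(x² - 14x) -33(y² + 14y) = 305
Completing the square gives 16(x - 7)² -33(y + 7)² = 305 + 784 - 1617 = -528.
Divide by -528: (y + 7)²/16 - (x - 7)²/33 = 1
Hyperbola, center (7, -7), transverse axis vertical; a² = 16, b² = 33.
a = 4. Vertices at (h, k ± a).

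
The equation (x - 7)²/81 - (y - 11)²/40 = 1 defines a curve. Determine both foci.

Center (7, 11). The positive term is the x-term, so the transverse axis is horizontal; a² = 81, b² = 40.
c² = a² + b² = 81 + 40 = 121, so c = 11.
Foci lie on the horizontal axis through the center: (h ± c, k).

(-4, 11) and (18, 11)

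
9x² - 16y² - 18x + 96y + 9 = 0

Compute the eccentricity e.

Group: 9(x² - 2x) -16(y² - 6y) = -9
Complete the square: 9(x - 1)² -16(y - 3)² = -9 + 9 - 144 = -144
Divide through by -144 to get (y - 3)²/9 - (x - 1)²/16 = 1.
Hyperbola, center (1, 3), transverse axis vertical; a² = 9, b² = 16.
c² = a² + b² = 25, so c = 5.
e = c/a = 5/3.

e = 5/3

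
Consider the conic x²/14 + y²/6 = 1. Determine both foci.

(0 - 2√2, 0) and (0 + 2√2, 0)

Center (0, 0). The larger denominator 14 sits under the x-term, so the major axis is horizontal; a² = 14, b² = 6.
c² = a² - b² = 14 - 6 = 8, so c = 2√2.
Foci lie on the horizontal axis through the center: (h ± c, k).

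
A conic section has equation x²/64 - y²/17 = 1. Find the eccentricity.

Center (0, 0). The positive term is the x-term, so the transverse axis is horizontal; a² = 64, b² = 17.
c² = a² + b² = 81, so c = 9.
e = c/a = 9/8.

e = 9/8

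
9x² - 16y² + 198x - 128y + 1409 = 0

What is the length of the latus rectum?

64/3

Group: 9(x² + 22x) -16(y² + 8y) = -1409
Completing the square gives 9(x + 11)² -16(y + 4)² = -1409 + 1089 - 256 = -576.
Divide through by -576 to get (y + 4)²/36 - (x + 11)²/64 = 1.
Hyperbola, center (-11, -4), transverse axis vertical; a² = 36, b² = 64.
Latus rectum length = 2b²/a = 2·64/6 = 64/3.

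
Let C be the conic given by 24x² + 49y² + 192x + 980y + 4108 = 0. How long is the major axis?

Group the x- and y-terms: 24(x² + 8x) + 49(y² + 20y) = -4108
Completing the square gives 24(x + 4)² + 49(y + 10)² = -4108 + 384 + 4900 = 1176.
Dividing both sides by 1176: (x + 4)²/49 + (y + 10)²/24 = 1
Ellipse, center (-4, -10), major axis horizontal; a² = 49, b² = 24.
a² = 49 so a = 7; the major axis has length 2a = 14.

14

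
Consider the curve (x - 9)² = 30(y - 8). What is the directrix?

y = 1/2

Vertex (9, 8); 4p = 30 so p = 15/2. Opens up.
Directrix is the horizontal line y = k − p = 8 − (15/2) = 1/2.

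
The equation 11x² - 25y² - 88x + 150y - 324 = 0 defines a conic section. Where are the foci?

Group: 11(x² - 8x) -25(y² - 6y) = 324
Completing the square gives 11(x - 4)² -25(y - 3)² = 324 + 176 - 225 = 275.
Dividing both sides by 275: (x - 4)²/25 - (y - 3)²/11 = 1
Hyperbola, center (4, 3), transverse axis horizontal; a² = 25, b² = 11.
c² = a² + b² = 25 + 11 = 36, so c = 6.
Foci lie on the horizontal axis through the center: (h ± c, k).

(-2, 3) and (10, 3)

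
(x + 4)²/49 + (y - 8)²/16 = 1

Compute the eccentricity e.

e = √33/7

Center (-4, 8). The larger denominator 49 sits under the x-term, so the major axis is horizontal; a² = 49, b² = 16.
c² = a² - b² = 33, so c = √33.
e = c/a = √33/7.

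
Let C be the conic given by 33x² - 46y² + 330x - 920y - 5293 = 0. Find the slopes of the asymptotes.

√1518/46 and -√1518/46

Group: 33(x² + 10x) -46(y² + 20y) = 5293
33(x + 5)² -46(y + 10)² = 5293 + 825 - 4600 = 1518
Divide by 1518: (x + 5)²/46 - (y + 10)²/33 = 1
Hyperbola, center (-5, -10), transverse axis horizontal; a² = 46, b² = 33.
For a horizontal hyperbola the asymptotes have slope ±b/a.
Here that is ±√33/√46 = ±√1518/46.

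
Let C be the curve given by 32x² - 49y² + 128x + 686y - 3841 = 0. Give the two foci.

(-11, 7) and (7, 7)

Collect terms: 32(x² + 4x) -49(y² - 14y) = 3841
Complete the square in x and y: 32(x + 2)² -49(y - 7)² = 3841 + 128 - 2401 = 1568
Dividing both sides by 1568: (x + 2)²/49 - (y - 7)²/32 = 1
Hyperbola, center (-2, 7), transverse axis horizontal; a² = 49, b² = 32.
c² = a² + b² = 49 + 32 = 81, so c = 9.
Foci lie on the horizontal axis through the center: (h ± c, k).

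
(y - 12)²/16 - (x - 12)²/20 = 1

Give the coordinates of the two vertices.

(12, 8) and (12, 16)

Center (12, 12). The positive term is the y-term, so the transverse axis is vertical; a² = 16, b² = 20.
a = 4. Vertices at (h, k ± a).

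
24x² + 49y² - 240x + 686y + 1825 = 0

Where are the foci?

Rearranging, 24(x² - 10x) + 49(y² + 14y) = -1825.
Completing the square gives 24(x - 5)² + 49(y + 7)² = -1825 + 600 + 2401 = 1176.
Divide by 1176: (x - 5)²/49 + (y + 7)²/24 = 1
Ellipse, center (5, -7), major axis horizontal; a² = 49, b² = 24.
c² = a² - b² = 49 - 24 = 25, so c = 5.
Foci lie on the horizontal axis through the center: (h ± c, k).

(0, -7) and (10, -7)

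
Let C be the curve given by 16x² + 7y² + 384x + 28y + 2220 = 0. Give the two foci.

(-12, -5) and (-12, 1)

Group: 16(x² + 24x) + 7(y² + 4y) = -2220
16(x + 12)² + 7(y + 2)² = -2220 + 2304 + 28 = 112
Divide by 112: (x + 12)²/7 + (y + 2)²/16 = 1
Ellipse, center (-12, -2), major axis vertical; a² = 16, b² = 7.
c² = a² - b² = 16 - 7 = 9, so c = 3.
Foci lie on the vertical axis through the center: (h, k ± c).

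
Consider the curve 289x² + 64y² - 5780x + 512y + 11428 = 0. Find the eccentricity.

e = 15/17

289(x² - 20x) + 64(y² + 8y) = -11428
Complete the square in x and y: 289(x - 10)² + 64(y + 4)² = -11428 + 28900 + 1024 = 18496
Divide through by 18496 to get (x - 10)²/64 + (y + 4)²/289 = 1.
Ellipse, center (10, -4), major axis vertical; a² = 289, b² = 64.
c² = a² - b² = 225, so c = 15.
e = c/a = 15/17.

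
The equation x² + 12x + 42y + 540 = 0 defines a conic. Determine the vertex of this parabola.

Only x is squared. Complete the square in x: (x + 6)² = -42(y + 12).
Vertex (-6, -12); 4p = -42 so p = -21/2. Opens down.

(-6, -12)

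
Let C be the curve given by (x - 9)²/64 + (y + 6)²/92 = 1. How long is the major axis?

Center (9, -6). The larger denominator 92 sits under the y-term, so the major axis is vertical; a² = 92, b² = 64.
a² = 92 so a = 2√23; the major axis has length 2a = 4√23.

4√23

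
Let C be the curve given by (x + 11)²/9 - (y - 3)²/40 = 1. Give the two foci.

(-18, 3) and (-4, 3)

Center (-11, 3). The positive term is the x-term, so the transverse axis is horizontal; a² = 9, b² = 40.
c² = a² + b² = 9 + 40 = 49, so c = 7.
Foci lie on the horizontal axis through the center: (h ± c, k).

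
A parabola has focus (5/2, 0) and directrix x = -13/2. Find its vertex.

The vertex is the midpoint between the focus and the directrix along the axis of symmetry.
Axis is horizontal (directrix is vertical). Vertex x-coordinate = (5/2 + (-13/2))/2 = -2; y-coordinate = 0.

(-2, 0)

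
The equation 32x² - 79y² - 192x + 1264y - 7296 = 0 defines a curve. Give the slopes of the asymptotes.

4√158/79 and -4√158/79

Group the x- and y-terms: 32(x² - 6x) -79(y² - 16y) = 7296
Completing the square gives 32(x - 3)² -79(y - 8)² = 7296 + 288 - 5056 = 2528.
Dividing both sides by 2528: (x - 3)²/79 - (y - 8)²/32 = 1
Hyperbola, center (3, 8), transverse axis horizontal; a² = 79, b² = 32.
For a horizontal hyperbola the asymptotes have slope ±b/a.
Here that is ±4√2/√79 = ±4√158/79.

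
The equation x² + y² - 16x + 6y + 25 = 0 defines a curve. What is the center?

Group: (x² - 16x) + (y² + 6y) = -25
Completing the square gives (x - 8)² + (y + 3)² = -25 + 64 + 9 = 48.
So (x - 8)² + (y + 3)² = 48.
Circle centered at (8, -3) with r² = 48.

(8, -3)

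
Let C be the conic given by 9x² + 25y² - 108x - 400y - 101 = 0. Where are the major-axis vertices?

Collect terms: 9(x² - 12x) + 25(y² - 16y) = 101
Completing the square gives 9(x - 6)² + 25(y - 8)² = 101 + 324 + 1600 = 2025.
Dividing both sides by 2025: (x - 6)²/225 + (y - 8)²/81 = 1
Ellipse, center (6, 8), major axis horizontal; a² = 225, b² = 81.
a = 15. Vertices at (h ± a, k).

(-9, 8) and (21, 8)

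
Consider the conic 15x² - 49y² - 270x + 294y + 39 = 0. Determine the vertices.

(2, 3) and (16, 3)

Group the x- and y-terms: 15(x² - 18x) -49(y² - 6y) = -39
Complete the square: 15(x - 9)² -49(y - 3)² = -39 + 1215 - 441 = 735
Dividing both sides by 735: (x - 9)²/49 - (y - 3)²/15 = 1
Hyperbola, center (9, 3), transverse axis horizontal; a² = 49, b² = 15.
a = 7. Vertices at (h ± a, k).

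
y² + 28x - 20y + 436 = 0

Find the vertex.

Only y is squared. Complete the square in y: (y - 10)² = -28(x + 12).
Vertex (-12, 10); 4p = -28 so p = -7. Opens left.

(-12, 10)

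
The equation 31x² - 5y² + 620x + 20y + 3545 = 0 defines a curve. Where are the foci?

(-10, 2 - 6√3) and (-10, 2 + 6√3)

Group the x- and y-terms: 31(x² + 20x) -5(y² - 4y) = -3545
31(x + 10)² -5(y - 2)² = -3545 + 3100 - 20 = -465
Divide through by -465 to get (y - 2)²/93 - (x + 10)²/15 = 1.
Hyperbola, center (-10, 2), transverse axis vertical; a² = 93, b² = 15.
c² = a² + b² = 93 + 15 = 108, so c = 6√3.
Foci lie on the vertical axis through the center: (h, k ± c).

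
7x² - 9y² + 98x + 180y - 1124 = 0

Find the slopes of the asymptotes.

√7/3 and -√7/3

Group: 7(x² + 14x) -9(y² - 20y) = 1124
7(x + 7)² -9(y - 10)² = 1124 + 343 - 900 = 567
Dividing both sides by 567: (x + 7)²/81 - (y - 10)²/63 = 1
Hyperbola, center (-7, 10), transverse axis horizontal; a² = 81, b² = 63.
For a horizontal hyperbola the asymptotes have slope ±b/a.
Here that is ±3√7/9 = ±√7/3.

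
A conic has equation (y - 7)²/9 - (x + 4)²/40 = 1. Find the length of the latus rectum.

Center (-4, 7). The positive term is the y-term, so the transverse axis is vertical; a² = 9, b² = 40.
Latus rectum length = 2b²/a = 2·40/3 = 80/3.

80/3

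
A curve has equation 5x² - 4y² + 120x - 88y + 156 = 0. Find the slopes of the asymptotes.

√5/2 and -√5/2

Collect terms: 5(x² + 24x) -4(y² + 22y) = -156
5(x + 12)² -4(y + 11)² = -156 + 720 - 484 = 80
Divide by 80: (x + 12)²/16 - (y + 11)²/20 = 1
Hyperbola, center (-12, -11), transverse axis horizontal; a² = 16, b² = 20.
For a horizontal hyperbola the asymptotes have slope ±b/a.
Here that is ±2√5/4 = ±√5/2.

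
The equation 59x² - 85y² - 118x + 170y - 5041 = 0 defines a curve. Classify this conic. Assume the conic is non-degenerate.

hyperbola

No xy term. Coefficients of x² and y² are A = 59, C = -85.
A and C have opposite signs ⇒ hyperbola.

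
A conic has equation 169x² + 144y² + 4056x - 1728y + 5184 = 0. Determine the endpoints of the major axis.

Collect terms: 169(x² + 24x) + 144(y² - 12y) = -5184
Completing the square gives 169(x + 12)² + 144(y - 6)² = -5184 + 24336 + 5184 = 24336.
Divide by 24336: (x + 12)²/144 + (y - 6)²/169 = 1
Ellipse, center (-12, 6), major axis vertical; a² = 169, b² = 144.
a = 13. Vertices at (h, k ± a).

(-12, -7) and (-12, 19)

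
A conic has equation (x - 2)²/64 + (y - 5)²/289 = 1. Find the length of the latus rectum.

128/17

Center (2, 5). The larger denominator 289 sits under the y-term, so the major axis is vertical; a² = 289, b² = 64.
Latus rectum length = 2b²/a = 2·64/17 = 128/17.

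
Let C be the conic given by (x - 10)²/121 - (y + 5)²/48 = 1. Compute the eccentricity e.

e = 13/11

Center (10, -5). The positive term is the x-term, so the transverse axis is horizontal; a² = 121, b² = 48.
c² = a² + b² = 169, so c = 13.
e = c/a = 13/11.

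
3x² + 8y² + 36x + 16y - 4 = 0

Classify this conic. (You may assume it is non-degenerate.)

No xy term. Coefficients of x² and y² are A = 3, C = 8.
A and C have the same sign but A ≠ C ⇒ ellipse.

ellipse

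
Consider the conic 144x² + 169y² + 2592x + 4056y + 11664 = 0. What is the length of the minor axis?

Collect terms: 144(x² + 18x) + 169(y² + 24y) = -11664
Complete the square in x and y: 144(x + 9)² + 169(y + 12)² = -11664 + 11664 + 24336 = 24336
Dividing both sides by 24336: (x + 9)²/169 + (y + 12)²/144 = 1
Ellipse, center (-9, -12), major axis horizontal; a² = 169, b² = 144.
b² = 144 so b = 12; the minor axis has length 2b = 24.

24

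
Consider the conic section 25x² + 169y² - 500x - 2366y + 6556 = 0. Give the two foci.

(-2, 7) and (22, 7)

Collect terms: 25(x² - 20x) + 169(y² - 14y) = -6556
Complete the square: 25(x - 10)² + 169(y - 7)² = -6556 + 2500 + 8281 = 4225
Divide by 4225: (x - 10)²/169 + (y - 7)²/25 = 1
Ellipse, center (10, 7), major axis horizontal; a² = 169, b² = 25.
c² = a² - b² = 169 - 25 = 144, so c = 12.
Foci lie on the horizontal axis through the center: (h ± c, k).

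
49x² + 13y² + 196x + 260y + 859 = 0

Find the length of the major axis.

14

Group: 49(x² + 4x) + 13(y² + 20y) = -859
Completing the square gives 49(x + 2)² + 13(y + 10)² = -859 + 196 + 1300 = 637.
Divide through by 637 to get (x + 2)²/13 + (y + 10)²/49 = 1.
Ellipse, center (-2, -10), major axis vertical; a² = 49, b² = 13.
a² = 49 so a = 7; the major axis has length 2a = 14.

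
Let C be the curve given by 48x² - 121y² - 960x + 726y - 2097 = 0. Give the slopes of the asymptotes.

4√3/11 and -4√3/11

48(x² - 20x) -121(y² - 6y) = 2097
Completing the square gives 48(x - 10)² -121(y - 3)² = 2097 + 4800 - 1089 = 5808.
Dividing both sides by 5808: (x - 10)²/121 - (y - 3)²/48 = 1
Hyperbola, center (10, 3), transverse axis horizontal; a² = 121, b² = 48.
For a horizontal hyperbola the asymptotes have slope ±b/a.
Here that is ±4√3/11.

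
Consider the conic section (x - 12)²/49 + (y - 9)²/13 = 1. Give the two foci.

Center (12, 9). The larger denominator 49 sits under the x-term, so the major axis is horizontal; a² = 49, b² = 13.
c² = a² - b² = 49 - 13 = 36, so c = 6.
Foci lie on the horizontal axis through the center: (h ± c, k).

(6, 9) and (18, 9)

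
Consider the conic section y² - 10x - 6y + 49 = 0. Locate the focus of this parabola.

(13/2, 3)

Only y is squared. Complete the square in y: (y - 3)² = 10(x - 4).
Vertex (4, 3); 4p = 10 so p = 5/2. Opens right.
Focus is p units from the vertex along the axis: (h + p, k).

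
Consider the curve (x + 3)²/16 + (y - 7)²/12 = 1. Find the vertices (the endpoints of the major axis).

Center (-3, 7). The larger denominator 16 sits under the x-term, so the major axis is horizontal; a² = 16, b² = 12.
a = 4. Vertices at (h ± a, k).

(-7, 7) and (1, 7)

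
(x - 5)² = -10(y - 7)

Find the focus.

(5, 9/2)

Vertex (5, 7); 4p = -10 so p = -5/2. Opens down.
Focus is p units from the vertex along the axis: (h, k + p).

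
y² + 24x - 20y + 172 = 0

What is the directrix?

Only y is squared. Complete the square in y: (y - 10)² = -24(x + 3).
Vertex (-3, 10); 4p = -24 so p = -6. Opens left.
Directrix is the vertical line x = h − p = -3 − (-6) = 3.

x = 3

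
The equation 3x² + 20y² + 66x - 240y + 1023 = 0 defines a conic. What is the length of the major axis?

4√5

Group the x- and y-terms: 3(x² + 22x) + 20(y² - 12y) = -1023
Complete the square: 3(x + 11)² + 20(y - 6)² = -1023 + 363 + 720 = 60
Divide by 60: (x + 11)²/20 + (y - 6)²/3 = 1
Ellipse, center (-11, 6), major axis horizontal; a² = 20, b² = 3.
a² = 20 so a = 2√5; the major axis has length 2a = 4√5.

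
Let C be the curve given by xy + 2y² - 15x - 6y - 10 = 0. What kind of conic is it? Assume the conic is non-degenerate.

hyperbola

A = 0, B = 1, C = 2.
Discriminant B² − 4AC = 1² − 4·0·2 = 1.
B² − 4AC > 0 ⇒ hyperbola.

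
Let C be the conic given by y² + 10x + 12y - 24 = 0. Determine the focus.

(7/2, -6)

Only y is squared. Complete the square in y: (y + 6)² = -10(x - 6).
Vertex (6, -6); 4p = -10 so p = -5/2. Opens left.
Focus is p units from the vertex along the axis: (h + p, k).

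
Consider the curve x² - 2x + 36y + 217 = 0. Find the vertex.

Only x is squared. Complete the square in x: (x - 1)² = -36(y + 6).
Vertex (1, -6); 4p = -36 so p = -9. Opens down.

(1, -6)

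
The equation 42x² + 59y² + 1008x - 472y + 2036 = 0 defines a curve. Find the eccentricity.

e = √1003/59

Collect terms: 42(x² + 24x) + 59(y² - 8y) = -2036
Complete the square in x and y: 42(x + 12)² + 59(y - 4)² = -2036 + 6048 + 944 = 4956
Dividing both sides by 4956: (x + 12)²/118 + (y - 4)²/84 = 1
Ellipse, center (-12, 4), major axis horizontal; a² = 118, b² = 84.
c² = a² - b² = 34, so c = √34.
e = c/a = √34/√118 = √1003/59.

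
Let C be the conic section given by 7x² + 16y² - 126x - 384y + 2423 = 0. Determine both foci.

(3, 12) and (15, 12)

Rearranging, 7(x² - 18x) + 16(y² - 24y) = -2423.
Complete the square: 7(x - 9)² + 16(y - 12)² = -2423 + 567 + 2304 = 448
Dividing both sides by 448: (x - 9)²/64 + (y - 12)²/28 = 1
Ellipse, center (9, 12), major axis horizontal; a² = 64, b² = 28.
c² = a² - b² = 64 - 28 = 36, so c = 6.
Foci lie on the horizontal axis through the center: (h ± c, k).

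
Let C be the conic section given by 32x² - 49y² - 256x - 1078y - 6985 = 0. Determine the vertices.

Rearranging, 32(x² - 8x) -49(y² + 22y) = 6985.
Complete the square: 32(x - 4)² -49(y + 11)² = 6985 + 512 - 5929 = 1568
Divide by 1568: (x - 4)²/49 - (y + 11)²/32 = 1
Hyperbola, center (4, -11), transverse axis horizontal; a² = 49, b² = 32.
a = 7. Vertices at (h ± a, k).

(-3, -11) and (11, -11)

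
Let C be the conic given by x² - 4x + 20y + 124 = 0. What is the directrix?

Only x is squared. Complete the square in x: (x - 2)² = -20(y + 6).
Vertex (2, -6); 4p = -20 so p = -5. Opens down.
Directrix is the horizontal line y = k − p = -6 − (-5) = -1.

y = -1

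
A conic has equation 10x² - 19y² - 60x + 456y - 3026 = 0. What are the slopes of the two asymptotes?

Rearranging, 10(x² - 6x) -19(y² - 24y) = 3026.
Completing the square gives 10(x - 3)² -19(y - 12)² = 3026 + 90 - 2736 = 380.
Divide by 380: (x - 3)²/38 - (y - 12)²/20 = 1
Hyperbola, center (3, 12), transverse axis horizontal; a² = 38, b² = 20.
For a horizontal hyperbola the asymptotes have slope ±b/a.
Here that is ±2√5/√38 = ±√190/19.

√190/19 and -√190/19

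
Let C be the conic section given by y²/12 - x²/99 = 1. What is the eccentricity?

Center (0, 0). The positive term is the y-term, so the transverse axis is vertical; a² = 12, b² = 99.
c² = a² + b² = 111, so c = √111.
e = c/a = √111/2√3 = √37/2.

e = √37/2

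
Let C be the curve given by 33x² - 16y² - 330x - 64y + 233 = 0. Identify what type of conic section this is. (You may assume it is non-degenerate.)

No xy term. Coefficients of x² and y² are A = 33, C = -16.
A and C have opposite signs ⇒ hyperbola.

hyperbola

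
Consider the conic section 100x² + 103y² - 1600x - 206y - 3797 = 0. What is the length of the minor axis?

Rearranging, 100(x² - 16x) + 103(y² - 2y) = 3797.
Complete the square: 100(x - 8)² + 103(y - 1)² = 3797 + 6400 + 103 = 10300
Dividing both sides by 10300: (x - 8)²/103 + (y - 1)²/100 = 1
Ellipse, center (8, 1), major axis horizontal; a² = 103, b² = 100.
b² = 100 so b = 10; the minor axis has length 2b = 20.

20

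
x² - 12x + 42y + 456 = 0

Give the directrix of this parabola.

y = 1/2

Only x is squared. Complete the square in x: (x - 6)² = -42(y + 10).
Vertex (6, -10); 4p = -42 so p = -21/2. Opens down.
Directrix is the horizontal line y = k − p = -10 − (-21/2) = 1/2.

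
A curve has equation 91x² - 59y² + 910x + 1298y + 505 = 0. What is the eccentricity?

Rearranging, 91(x² + 10x) -59(y² - 22y) = -505.
Completing the square gives 91(x + 5)² -59(y - 11)² = -505 + 2275 - 7139 = -5369.
Divide by -5369: (y - 11)²/91 - (x + 5)²/59 = 1
Hyperbola, center (-5, 11), transverse axis vertical; a² = 91, b² = 59.
c² = a² + b² = 150, so c = 5√6.
e = c/a = 5√6/√91 = 5√546/91.

e = 5√546/91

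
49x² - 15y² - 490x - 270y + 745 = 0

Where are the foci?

Group: 49(x² - 10x) -15(y² + 18y) = -745
Complete the square in x and y: 49(x - 5)² -15(y + 9)² = -745 + 1225 - 1215 = -735
Divide through by -735 to get (y + 9)²/49 - (x - 5)²/15 = 1.
Hyperbola, center (5, -9), transverse axis vertical; a² = 49, b² = 15.
c² = a² + b² = 49 + 15 = 64, so c = 8.
Foci lie on the vertical axis through the center: (h, k ± c).

(5, -17) and (5, -1)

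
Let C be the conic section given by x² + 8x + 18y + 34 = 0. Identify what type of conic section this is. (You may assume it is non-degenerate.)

parabola

No xy term. Coefficients of x² and y² are A = 1, C = 0.
Exactly one squared variable ⇒ parabola.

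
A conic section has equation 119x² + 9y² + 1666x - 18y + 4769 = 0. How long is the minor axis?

Collect terms: 119(x² + 14x) + 9(y² - 2y) = -4769
Complete the square in x and y: 119(x + 7)² + 9(y - 1)² = -4769 + 5831 + 9 = 1071
Dividing both sides by 1071: (x + 7)²/9 + (y - 1)²/119 = 1
Ellipse, center (-7, 1), major axis vertical; a² = 119, b² = 9.
b² = 9 so b = 3; the minor axis has length 2b = 6.

6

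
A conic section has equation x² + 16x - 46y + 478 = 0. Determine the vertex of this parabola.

Only x is squared. Complete the square in x: (x + 8)² = 46(y - 9).
Vertex (-8, 9); 4p = 46 so p = 23/2. Opens up.

(-8, 9)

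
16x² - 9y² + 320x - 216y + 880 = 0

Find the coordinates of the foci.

(-10, -22) and (-10, -2)

Collect terms: 16(x² + 20x) -9(y² + 24y) = -880
Complete the square in x and y: 16(x + 10)² -9(y + 12)² = -880 + 1600 - 1296 = -576
Divide by -576: (y + 12)²/64 - (x + 10)²/36 = 1
Hyperbola, center (-10, -12), transverse axis vertical; a² = 64, b² = 36.
c² = a² + b² = 64 + 36 = 100, so c = 10.
Foci lie on the vertical axis through the center: (h, k ± c).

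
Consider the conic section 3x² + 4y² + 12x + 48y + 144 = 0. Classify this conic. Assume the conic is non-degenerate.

ellipse

No xy term. Coefficients of x² and y² are A = 3, C = 4.
A and C have the same sign but A ≠ C ⇒ ellipse.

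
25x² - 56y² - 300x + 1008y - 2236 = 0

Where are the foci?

(6, 0) and (6, 18)

25(x² - 12x) -56(y² - 18y) = 2236
Complete the square: 25(x - 6)² -56(y - 9)² = 2236 + 900 - 4536 = -1400
Dividing both sides by -1400: (y - 9)²/25 - (x - 6)²/56 = 1
Hyperbola, center (6, 9), transverse axis vertical; a² = 25, b² = 56.
c² = a² + b² = 25 + 56 = 81, so c = 9.
Foci lie on the vertical axis through the center: (h, k ± c).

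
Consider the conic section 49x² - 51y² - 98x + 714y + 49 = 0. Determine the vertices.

(1, 0) and (1, 14)

Rearranging, 49(x² - 2x) -51(y² - 14y) = -49.
Complete the square in x and y: 49(x - 1)² -51(y - 7)² = -49 + 49 - 2499 = -2499
Divide by -2499: (y - 7)²/49 - (x - 1)²/51 = 1
Hyperbola, center (1, 7), transverse axis vertical; a² = 49, b² = 51.
a = 7. Vertices at (h, k ± a).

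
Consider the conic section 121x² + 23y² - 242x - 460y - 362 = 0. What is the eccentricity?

Collect terms: 121(x² - 2x) + 23(y² - 20y) = 362
Complete the square in x and y: 121(x - 1)² + 23(y - 10)² = 362 + 121 + 2300 = 2783
Dividing both sides by 2783: (x - 1)²/23 + (y - 10)²/121 = 1
Ellipse, center (1, 10), major axis vertical; a² = 121, b² = 23.
c² = a² - b² = 98, so c = 7√2.
e = c/a = 7√2/11.

e = 7√2/11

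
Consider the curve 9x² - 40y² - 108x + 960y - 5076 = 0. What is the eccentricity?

Collect terms: 9(x² - 12x) -40(y² - 24y) = 5076
Complete the square: 9(x - 6)² -40(y - 12)² = 5076 + 324 - 5760 = -360
Dividing both sides by -360: (y - 12)²/9 - (x - 6)²/40 = 1
Hyperbola, center (6, 12), transverse axis vertical; a² = 9, b² = 40.
c² = a² + b² = 49, so c = 7.
e = c/a = 7/3.

e = 7/3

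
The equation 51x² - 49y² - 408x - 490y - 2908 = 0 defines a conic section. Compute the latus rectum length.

102/7

51(x² - 8x) -49(y² + 10y) = 2908
Complete the square: 51(x - 4)² -49(y + 5)² = 2908 + 816 - 1225 = 2499
Dividing both sides by 2499: (x - 4)²/49 - (y + 5)²/51 = 1
Hyperbola, center (4, -5), transverse axis horizontal; a² = 49, b² = 51.
Latus rectum length = 2b²/a = 2·51/7 = 102/7.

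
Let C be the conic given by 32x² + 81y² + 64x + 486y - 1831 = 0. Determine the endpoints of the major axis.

32(x² + 2x) + 81(y² + 6y) = 1831
Complete the square: 32(x + 1)² + 81(y + 3)² = 1831 + 32 + 729 = 2592
Dividing both sides by 2592: (x + 1)²/81 + (y + 3)²/32 = 1
Ellipse, center (-1, -3), major axis horizontal; a² = 81, b² = 32.
a = 9. Vertices at (h ± a, k).

(-10, -3) and (8, -3)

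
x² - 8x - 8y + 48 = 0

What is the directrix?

y = 2

Only x is squared. Complete the square in x: (x - 4)² = 8(y - 4).
Vertex (4, 4); 4p = 8 so p = 2. Opens up.
Directrix is the horizontal line y = k − p = 4 − (2) = 2.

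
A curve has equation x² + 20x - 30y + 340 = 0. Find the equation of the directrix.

y = 1/2

Only x is squared. Complete the square in x: (x + 10)² = 30(y - 8).
Vertex (-10, 8); 4p = 30 so p = 15/2. Opens up.
Directrix is the horizontal line y = k − p = 8 − (15/2) = 1/2.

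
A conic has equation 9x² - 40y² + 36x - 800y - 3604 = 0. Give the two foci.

(-2, -17) and (-2, -3)

Group the x- and y-terms: 9(x² + 4x) -40(y² + 20y) = 3604
Complete the square in x and y: 9(x + 2)² -40(y + 10)² = 3604 + 36 - 4000 = -360
Divide by -360: (y + 10)²/9 - (x + 2)²/40 = 1
Hyperbola, center (-2, -10), transverse axis vertical; a² = 9, b² = 40.
c² = a² + b² = 9 + 40 = 49, so c = 7.
Foci lie on the vertical axis through the center: (h, k ± c).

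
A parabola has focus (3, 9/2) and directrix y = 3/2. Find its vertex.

The vertex is the midpoint between the focus and the directrix along the axis of symmetry.
Axis is vertical (directrix is horizontal). Vertex y-coordinate = (9/2 + 3/2)/2 = 3; x-coordinate = 3.

(3, 3)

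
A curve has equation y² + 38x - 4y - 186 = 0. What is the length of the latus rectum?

38

Only y is squared. Complete the square in y: (y - 2)² = -38(x - 5).
Vertex (5, 2); 4p = -38 so p = -19/2. Opens left.
Latus rectum length = |4p| = 38.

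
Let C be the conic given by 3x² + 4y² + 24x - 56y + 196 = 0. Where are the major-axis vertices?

(-8, 7) and (0, 7)

3(x² + 8x) + 4(y² - 14y) = -196
Completing the square gives 3(x + 4)² + 4(y - 7)² = -196 + 48 + 196 = 48.
Dividing both sides by 48: (x + 4)²/16 + (y - 7)²/12 = 1
Ellipse, center (-4, 7), major axis horizontal; a² = 16, b² = 12.
a = 4. Vertices at (h ± a, k).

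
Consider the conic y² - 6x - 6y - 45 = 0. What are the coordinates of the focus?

(-15/2, 3)

Only y is squared. Complete the square in y: (y - 3)² = 6(x + 9).
Vertex (-9, 3); 4p = 6 so p = 3/2. Opens right.
Focus is p units from the vertex along the axis: (h + p, k).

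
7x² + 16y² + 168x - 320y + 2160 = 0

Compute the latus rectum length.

Collect terms: 7(x² + 24x) + 16(y² - 20y) = -2160
Complete the square in x and y: 7(x + 12)² + 16(y - 10)² = -2160 + 1008 + 1600 = 448
Divide through by 448 to get (x + 12)²/64 + (y - 10)²/28 = 1.
Ellipse, center (-12, 10), major axis horizontal; a² = 64, b² = 28.
Latus rectum length = 2b²/a = 2·28/8 = 7.

7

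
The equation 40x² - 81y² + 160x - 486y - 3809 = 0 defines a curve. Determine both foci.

(-13, -3) and (9, -3)

40(x² + 4x) -81(y² + 6y) = 3809
40(x + 2)² -81(y + 3)² = 3809 + 160 - 729 = 3240
Divide by 3240: (x + 2)²/81 - (y + 3)²/40 = 1
Hyperbola, center (-2, -3), transverse axis horizontal; a² = 81, b² = 40.
c² = a² + b² = 81 + 40 = 121, so c = 11.
Foci lie on the horizontal axis through the center: (h ± c, k).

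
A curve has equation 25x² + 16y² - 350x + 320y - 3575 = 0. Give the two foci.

(7, -22) and (7, 2)

25(x² - 14x) + 16(y² + 20y) = 3575
Complete the square in x and y: 25(x - 7)² + 16(y + 10)² = 3575 + 1225 + 1600 = 6400
Divide through by 6400 to get (x - 7)²/256 + (y + 10)²/400 = 1.
Ellipse, center (7, -10), major axis vertical; a² = 400, b² = 256.
c² = a² - b² = 400 - 256 = 144, so c = 12.
Foci lie on the vertical axis through the center: (h, k ± c).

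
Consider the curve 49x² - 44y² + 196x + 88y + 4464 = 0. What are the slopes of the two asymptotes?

Rearranging, 49(x² + 4x) -44(y² - 2y) = -4464.
Complete the square: 49(x + 2)² -44(y - 1)² = -4464 + 196 - 44 = -4312
Divide through by -4312 to get (y - 1)²/98 - (x + 2)²/88 = 1.
Hyperbola, center (-2, 1), transverse axis vertical; a² = 98, b² = 88.
For a vertical hyperbola the asymptotes have slope ±a/b.
Here that is ±7√2/2√22 = ±7√11/22.

7√11/22 and -7√11/22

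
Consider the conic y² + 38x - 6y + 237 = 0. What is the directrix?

Only y is squared. Complete the square in y: (y - 3)² = -38(x + 6).
Vertex (-6, 3); 4p = -38 so p = -19/2. Opens left.
Directrix is the vertical line x = h − p = -6 − (-19/2) = 7/2.

x = 7/2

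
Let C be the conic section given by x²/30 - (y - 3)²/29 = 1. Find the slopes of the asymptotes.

Center (0, 3). The positive term is the x-term, so the transverse axis is horizontal; a² = 30, b² = 29.
For a horizontal hyperbola the asymptotes have slope ±b/a.
Here that is ±√29/√30 = ±√870/30.

√870/30 and -√870/30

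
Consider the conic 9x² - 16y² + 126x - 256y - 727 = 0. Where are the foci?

(-12, -8) and (-2, -8)

Group: 9(x² + 14x) -16(y² + 16y) = 727
Completing the square gives 9(x + 7)² -16(y + 8)² = 727 + 441 - 1024 = 144.
Dividing both sides by 144: (x + 7)²/16 - (y + 8)²/9 = 1
Hyperbola, center (-7, -8), transverse axis horizontal; a² = 16, b² = 9.
c² = a² + b² = 16 + 9 = 25, so c = 5.
Foci lie on the horizontal axis through the center: (h ± c, k).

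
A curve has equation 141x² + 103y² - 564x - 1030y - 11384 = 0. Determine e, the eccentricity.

141(x² - 4x) + 103(y² - 10y) = 11384
Complete the square: 141(x - 2)² + 103(y - 5)² = 11384 + 564 + 2575 = 14523
Dividing both sides by 14523: (x - 2)²/103 + (y - 5)²/141 = 1
Ellipse, center (2, 5), major axis vertical; a² = 141, b² = 103.
c² = a² - b² = 38, so c = √38.
e = c/a = √38/√141 = √5358/141.

e = √5358/141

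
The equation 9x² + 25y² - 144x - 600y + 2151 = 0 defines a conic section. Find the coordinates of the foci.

9(x² - 16x) + 25(y² - 24y) = -2151
Complete the square in x and y: 9(x - 8)² + 25(y - 12)² = -2151 + 576 + 3600 = 2025
Divide through by 2025 to get (x - 8)²/225 + (y - 12)²/81 = 1.
Ellipse, center (8, 12), major axis horizontal; a² = 225, b² = 81.
c² = a² - b² = 225 - 81 = 144, so c = 12.
Foci lie on the horizontal axis through the center: (h ± c, k).

(-4, 12) and (20, 12)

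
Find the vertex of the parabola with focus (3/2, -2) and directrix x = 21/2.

(6, -2)

The vertex is the midpoint between the focus and the directrix along the axis of symmetry.
Axis is horizontal (directrix is vertical). Vertex x-coordinate = (3/2 + 21/2)/2 = 6; y-coordinate = -2.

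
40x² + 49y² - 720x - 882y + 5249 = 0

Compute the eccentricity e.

Rearranging, 40(x² - 18x) + 49(y² - 18y) = -5249.
40(x - 9)² + 49(y - 9)² = -5249 + 3240 + 3969 = 1960
Divide through by 1960 to get (x - 9)²/49 + (y - 9)²/40 = 1.
Ellipse, center (9, 9), major axis horizontal; a² = 49, b² = 40.
c² = a² - b² = 9, so c = 3.
e = c/a = 3/7.

e = 3/7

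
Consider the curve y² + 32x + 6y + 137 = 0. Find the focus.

(-12, -3)

Only y is squared. Complete the square in y: (y + 3)² = -32(x + 4).
Vertex (-4, -3); 4p = -32 so p = -8. Opens left.
Focus is p units from the vertex along the axis: (h + p, k).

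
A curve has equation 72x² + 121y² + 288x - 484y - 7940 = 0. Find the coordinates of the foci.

(-9, 2) and (5, 2)

Collect terms: 72(x² + 4x) + 121(y² - 4y) = 7940
Complete the square: 72(x + 2)² + 121(y - 2)² = 7940 + 288 + 484 = 8712
Dividing both sides by 8712: (x + 2)²/121 + (y - 2)²/72 = 1
Ellipse, center (-2, 2), major axis horizontal; a² = 121, b² = 72.
c² = a² - b² = 121 - 72 = 49, so c = 7.
Foci lie on the horizontal axis through the center: (h ± c, k).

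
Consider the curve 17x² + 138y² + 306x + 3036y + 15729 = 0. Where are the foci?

(-20, -11) and (2, -11)

Group: 17(x² + 18x) + 138(y² + 22y) = -15729
Complete the square: 17(x + 9)² + 138(y + 11)² = -15729 + 1377 + 16698 = 2346
Dividing both sides by 2346: (x + 9)²/138 + (y + 11)²/17 = 1
Ellipse, center (-9, -11), major axis horizontal; a² = 138, b² = 17.
c² = a² - b² = 138 - 17 = 121, so c = 11.
Foci lie on the horizontal axis through the center: (h ± c, k).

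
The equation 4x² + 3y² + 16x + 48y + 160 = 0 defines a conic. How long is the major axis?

8

Collect terms: 4(x² + 4x) + 3(y² + 16y) = -160
Complete the square in x and y: 4(x + 2)² + 3(y + 8)² = -160 + 16 + 192 = 48
Dividing both sides by 48: (x + 2)²/12 + (y + 8)²/16 = 1
Ellipse, center (-2, -8), major axis vertical; a² = 16, b² = 12.
a² = 16 so a = 4; the major axis has length 2a = 8.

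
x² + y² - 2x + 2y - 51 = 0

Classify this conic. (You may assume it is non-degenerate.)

No xy term. Coefficients of x² and y² are A = 1, C = 1.
A = C (same sign) ⇒ circle.

circle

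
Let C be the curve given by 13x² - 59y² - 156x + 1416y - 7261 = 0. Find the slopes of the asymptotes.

Rearranging, 13(x² - 12x) -59(y² - 24y) = 7261.
Complete the square in x and y: 13(x - 6)² -59(y - 12)² = 7261 + 468 - 8496 = -767
Dividing both sides by -767: (y - 12)²/13 - (x - 6)²/59 = 1
Hyperbola, center (6, 12), transverse axis vertical; a² = 13, b² = 59.
For a vertical hyperbola the asymptotes have slope ±a/b.
Here that is ±√13/√59 = ±√767/59.

√767/59 and -√767/59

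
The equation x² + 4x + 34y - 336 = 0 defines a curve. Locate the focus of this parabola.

(-2, 3/2)

Only x is squared. Complete the square in x: (x + 2)² = -34(y - 10).
Vertex (-2, 10); 4p = -34 so p = -17/2. Opens down.
Focus is p units from the vertex along the axis: (h, k + p).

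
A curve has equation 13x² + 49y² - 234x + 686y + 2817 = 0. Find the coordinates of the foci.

Collect terms: 13(x² - 18x) + 49(y² + 14y) = -2817
Completing the square gives 13(x - 9)² + 49(y + 7)² = -2817 + 1053 + 2401 = 637.
Dividing both sides by 637: (x - 9)²/49 + (y + 7)²/13 = 1
Ellipse, center (9, -7), major axis horizontal; a² = 49, b² = 13.
c² = a² - b² = 49 - 13 = 36, so c = 6.
Foci lie on the horizontal axis through the center: (h ± c, k).

(3, -7) and (15, -7)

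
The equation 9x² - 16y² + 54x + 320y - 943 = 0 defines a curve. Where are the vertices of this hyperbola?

(-3, 4) and (-3, 16)

Group: 9(x² + 6x) -16(y² - 20y) = 943
9(x + 3)² -16(y - 10)² = 943 + 81 - 1600 = -576
Divide by -576: (y - 10)²/36 - (x + 3)²/64 = 1
Hyperbola, center (-3, 10), transverse axis vertical; a² = 36, b² = 64.
a = 6. Vertices at (h, k ± a).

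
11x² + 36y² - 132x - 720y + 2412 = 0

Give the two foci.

Group: 11(x² - 12x) + 36(y² - 20y) = -2412
Completing the square gives 11(x - 6)² + 36(y - 10)² = -2412 + 396 + 3600 = 1584.
Divide by 1584: (x - 6)²/144 + (y - 10)²/44 = 1
Ellipse, center (6, 10), major axis horizontal; a² = 144, b² = 44.
c² = a² - b² = 144 - 44 = 100, so c = 10.
Foci lie on the horizontal axis through the center: (h ± c, k).

(-4, 10) and (16, 10)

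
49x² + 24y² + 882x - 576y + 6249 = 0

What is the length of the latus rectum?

Rearranging, 49(x² + 18x) + 24(y² - 24y) = -6249.
49(x + 9)² + 24(y - 12)² = -6249 + 3969 + 3456 = 1176
Dividing both sides by 1176: (x + 9)²/24 + (y - 12)²/49 = 1
Ellipse, center (-9, 12), major axis vertical; a² = 49, b² = 24.
Latus rectum length = 2b²/a = 2·24/7 = 48/7.

48/7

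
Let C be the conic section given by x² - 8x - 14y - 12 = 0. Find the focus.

Only x is squared. Complete the square in x: (x - 4)² = 14(y + 2).
Vertex (4, -2); 4p = 14 so p = 7/2. Opens up.
Focus is p units from the vertex along the axis: (h, k + p).

(4, 3/2)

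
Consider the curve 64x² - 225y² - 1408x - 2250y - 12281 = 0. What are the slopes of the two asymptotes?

8/15 and -8/15

64(x² - 22x) -225(y² + 10y) = 12281
Completing the square gives 64(x - 11)² -225(y + 5)² = 12281 + 7744 - 5625 = 14400.
Dividing both sides by 14400: (x - 11)²/225 - (y + 5)²/64 = 1
Hyperbola, center (11, -5), transverse axis horizontal; a² = 225, b² = 64.
For a horizontal hyperbola the asymptotes have slope ±b/a.
Here that is ±8/15.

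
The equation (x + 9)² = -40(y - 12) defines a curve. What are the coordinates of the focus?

Vertex (-9, 12); 4p = -40 so p = -10. Opens down.
Focus is p units from the vertex along the axis: (h, k + p).

(-9, 2)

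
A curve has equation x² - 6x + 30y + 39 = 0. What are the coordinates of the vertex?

(3, -1)

Only x is squared. Complete the square in x: (x - 3)² = -30(y + 1).
Vertex (3, -1); 4p = -30 so p = -15/2. Opens down.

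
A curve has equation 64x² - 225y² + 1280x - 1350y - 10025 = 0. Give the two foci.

(-27, -3) and (7, -3)

Group the x- and y-terms: 64(x² + 20x) -225(y² + 6y) = 10025
64(x + 10)² -225(y + 3)² = 10025 + 6400 - 2025 = 14400
Divide through by 14400 to get (x + 10)²/225 - (y + 3)²/64 = 1.
Hyperbola, center (-10, -3), transverse axis horizontal; a² = 225, b² = 64.
c² = a² + b² = 225 + 64 = 289, so c = 17.
Foci lie on the horizontal axis through the center: (h ± c, k).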